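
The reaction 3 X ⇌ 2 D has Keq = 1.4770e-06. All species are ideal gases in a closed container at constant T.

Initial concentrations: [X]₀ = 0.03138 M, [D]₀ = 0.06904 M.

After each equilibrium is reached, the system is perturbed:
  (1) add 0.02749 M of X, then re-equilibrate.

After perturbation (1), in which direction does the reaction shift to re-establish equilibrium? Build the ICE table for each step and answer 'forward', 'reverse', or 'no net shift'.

Q₀ = 154.3 vs Keq = 1.4770e-06 ⇒ Q>K, reverse
Step 1:
                    X           D
  init        0.03138     0.06904
  Δ            0.1035    -0.06898
  eq           0.1348  6.0182e-05
  solve Keq expr → x = -0.03449; check Q = 1.4770e-06
Then add 0.02749 M of X.
Step 2:
                    X           D
  init         0.1623  6.0182e-05
  Δ       -2.8934e-05  1.9290e-05
  eq           0.1623  7.9471e-05
  solve Keq expr → x = 9.6448e-06; check Q = 1.4770e-06

Direction: forward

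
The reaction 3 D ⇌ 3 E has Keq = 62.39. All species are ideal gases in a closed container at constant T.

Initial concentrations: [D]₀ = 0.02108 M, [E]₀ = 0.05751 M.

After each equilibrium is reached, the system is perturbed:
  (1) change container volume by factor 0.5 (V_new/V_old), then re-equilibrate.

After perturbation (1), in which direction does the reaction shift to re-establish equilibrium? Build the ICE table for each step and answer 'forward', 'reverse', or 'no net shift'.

Q₀ = 20.31 vs Keq = 62.39 ⇒ Q<K, forward
Step 1:
                   D          E
  Initial    0.02108    0.05751
  Change   -0.005255   0.005255
  Equil      0.01583    0.06276
  solve Keq expr → x = 0.001752; check Q = 62.39
Then change container volume by factor 0.5 (V_new/V_old).
Step 2:
                   D          E
  Initial    0.03165     0.1255
  Change           0          0
  Equil      0.03165     0.1255
  solve Keq expr → x = 0; check Q = 62.39

Direction: no net shift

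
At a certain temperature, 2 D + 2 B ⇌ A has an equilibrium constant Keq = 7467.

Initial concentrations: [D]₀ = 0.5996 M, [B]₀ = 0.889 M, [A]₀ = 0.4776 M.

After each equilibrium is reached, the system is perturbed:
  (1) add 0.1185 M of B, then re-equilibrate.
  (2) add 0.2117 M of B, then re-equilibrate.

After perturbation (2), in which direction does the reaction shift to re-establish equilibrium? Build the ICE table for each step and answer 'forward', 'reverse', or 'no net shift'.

Q₀ = 1.681 vs Keq = 7467 ⇒ Q<K, forward
Step 1:
                  D         B         A
  init       0.5996     0.889    0.4776
  Δ         -0.5681   -0.5681    0.2841
  eq        0.03148    0.3209    0.7617
  solve Keq expr → x = 0.2841; check Q = 7467
Then add 0.1185 M of B.
Step 2:
                  D         B         A
  init      0.03148    0.4394    0.7617
  Δ       -0.008001 -0.008001  0.004001
  eq        0.02347    0.4314    0.7657
  solve Keq expr → x = 0.004001; check Q = 7467
Then add 0.2117 M of B.
Step 3:
                  D         B         A
  init      0.02347    0.6431    0.7657
  Δ       -0.007503 -0.007503  0.003751
  eq        0.01597    0.6356    0.7694
  solve Keq expr → x = 0.003751; check Q = 7467

Direction: forward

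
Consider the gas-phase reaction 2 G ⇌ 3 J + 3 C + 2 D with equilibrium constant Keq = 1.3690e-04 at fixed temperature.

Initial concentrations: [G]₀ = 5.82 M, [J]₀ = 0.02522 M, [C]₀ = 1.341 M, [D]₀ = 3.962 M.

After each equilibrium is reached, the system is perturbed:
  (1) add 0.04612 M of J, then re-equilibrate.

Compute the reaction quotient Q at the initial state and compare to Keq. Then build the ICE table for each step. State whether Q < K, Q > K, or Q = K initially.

Q₀ = 1.7927e-05 vs Keq = 1.3690e-04 ⇒ Q<K, forward
Step 1:
                   G          J          C          D
  I             5.82    0.02522      1.341      3.962
  C         -0.01559    0.02338    0.02338    0.01559
  E            5.804     0.0486      1.364      3.978
  solve Keq expr → x = 0.007793; check Q = 1.3690e-04
Then add 0.04612 M of J.
Step 2:
                   G          J          C          D
  I            5.804    0.09472      1.364      3.978
  C          0.02939   -0.04408   -0.04408   -0.02939
  E            5.834    0.05064       1.32      3.948
  solve Keq expr → x = -0.01469; check Q = 1.3690e-04

Q₀ = 1.7927e-05; Q < K (proceeds forward)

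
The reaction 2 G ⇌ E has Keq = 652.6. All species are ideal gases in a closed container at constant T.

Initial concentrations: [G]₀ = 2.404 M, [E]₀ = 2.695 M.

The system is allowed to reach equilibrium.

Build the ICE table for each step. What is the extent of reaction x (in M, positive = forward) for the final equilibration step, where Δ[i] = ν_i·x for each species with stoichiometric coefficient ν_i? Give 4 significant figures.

x = 1.164 M

Q₀ = 0.4663 vs Keq = 652.6 ⇒ Q<K, forward
Step 1:
                    G           E
  init          2.404       2.695
  Δ            -2.327       1.164
  eq          0.07689       3.859
  solve Keq expr → x = 1.164; check Q = 652.6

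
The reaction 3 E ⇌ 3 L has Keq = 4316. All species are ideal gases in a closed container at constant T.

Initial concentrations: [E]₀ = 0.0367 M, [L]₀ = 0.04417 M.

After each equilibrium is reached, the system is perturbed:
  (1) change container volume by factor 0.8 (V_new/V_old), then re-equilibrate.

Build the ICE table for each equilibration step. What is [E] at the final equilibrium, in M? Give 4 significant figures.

[E]_eq = 0.005849 M

Q₀ = 1.743 vs Keq = 4316 ⇒ Q<K, forward
Step 1:
                  E         L
  Initial    0.0367   0.04417
  Change   -0.03202   0.03202
  Equil     0.00468   0.07619
  solve Keq expr → x = 0.01067; check Q = 4316
Then change container volume by factor 0.8 (V_new/V_old).
Step 2:
                  E         L
  Initial  0.005849   0.09524
  Change          0         0
  Equil    0.005849   0.09524
  solve Keq expr → x = 0; check Q = 4316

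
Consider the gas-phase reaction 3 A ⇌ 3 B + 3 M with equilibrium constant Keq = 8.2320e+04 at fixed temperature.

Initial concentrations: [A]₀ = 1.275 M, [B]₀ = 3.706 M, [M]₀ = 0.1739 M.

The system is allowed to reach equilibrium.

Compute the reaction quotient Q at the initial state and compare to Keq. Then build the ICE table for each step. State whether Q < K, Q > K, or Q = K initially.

Q₀ = 0.1291 vs Keq = 8.2320e+04 ⇒ Q<K, forward
Step 1:
                   A          B          M
  I            1.275      3.706     0.1739
  C            -1.13       1.13       1.13
  E            0.145      4.836      1.304
  solve Keq expr → x = 0.3767; check Q = 8.2320e+04

Q₀ = 0.1291; Q < K (proceeds forward)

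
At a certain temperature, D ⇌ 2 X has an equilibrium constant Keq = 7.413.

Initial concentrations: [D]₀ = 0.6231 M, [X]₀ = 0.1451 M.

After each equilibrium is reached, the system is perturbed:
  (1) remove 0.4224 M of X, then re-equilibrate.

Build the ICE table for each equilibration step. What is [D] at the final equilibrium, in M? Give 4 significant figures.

[D]_eq = 0.08577 M

Q₀ = 0.03379 vs Keq = 7.413 ⇒ Q<K, forward
Step 1:
                  D         X
  Initial    0.6231    0.1451
  Change    -0.4664    0.9328
  Equil      0.1567     1.078
  solve Keq expr → x = 0.4664; check Q = 7.413
Then remove 0.4224 M of X.
Step 2:
                  D         X
  Initial    0.1567    0.6555
  Change   -0.07095    0.1419
  Equil     0.08577    0.7974
  solve Keq expr → x = 0.07095; check Q = 7.413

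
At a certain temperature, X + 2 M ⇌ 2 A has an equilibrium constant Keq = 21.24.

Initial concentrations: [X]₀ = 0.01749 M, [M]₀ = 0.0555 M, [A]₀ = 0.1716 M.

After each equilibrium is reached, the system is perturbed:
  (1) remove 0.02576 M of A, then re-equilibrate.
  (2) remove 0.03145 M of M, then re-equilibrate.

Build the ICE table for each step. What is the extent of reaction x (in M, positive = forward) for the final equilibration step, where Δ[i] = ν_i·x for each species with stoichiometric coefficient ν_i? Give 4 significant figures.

Q₀ = 546.6 vs Keq = 21.24 ⇒ Q>K, reverse
Step 1:
                    X           M           A
  init        0.01749      0.0555      0.1716
  Δ           0.02916     0.05831    -0.05831
  eq          0.04665      0.1138      0.1133
  solve Keq expr → x = -0.02916; check Q = 21.24
Then remove 0.02576 M of A.
Step 2:
                    X           M           A
  init        0.04665      0.1138     0.08753
  Δ         -0.005022    -0.01004     0.01004
  eq          0.04162      0.1038     0.09757
  solve Keq expr → x = 0.005022; check Q = 21.24
Then remove 0.03145 M of M.
Step 3:
                    X           M           A
  init        0.04162     0.07232     0.09757
  Δ          0.006156     0.01231    -0.01231
  eq          0.04778     0.08463     0.08526
  solve Keq expr → x = -0.006156; check Q = 21.24

x = -0.006156 M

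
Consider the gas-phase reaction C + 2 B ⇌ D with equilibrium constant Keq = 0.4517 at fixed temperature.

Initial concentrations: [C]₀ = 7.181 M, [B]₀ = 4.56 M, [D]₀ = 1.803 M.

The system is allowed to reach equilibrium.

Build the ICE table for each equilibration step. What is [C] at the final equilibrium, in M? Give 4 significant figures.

Q₀ = 0.01207 vs Keq = 0.4517 ⇒ Q<K, forward
Step 1:
                   C          B          D
  Initial      7.181       4.56      1.803
  Change      -1.687     -3.374      1.687
  Equil        5.494      1.186       3.49
  solve Keq expr → x = 1.687; check Q = 0.4517

[C]_eq = 5.494 M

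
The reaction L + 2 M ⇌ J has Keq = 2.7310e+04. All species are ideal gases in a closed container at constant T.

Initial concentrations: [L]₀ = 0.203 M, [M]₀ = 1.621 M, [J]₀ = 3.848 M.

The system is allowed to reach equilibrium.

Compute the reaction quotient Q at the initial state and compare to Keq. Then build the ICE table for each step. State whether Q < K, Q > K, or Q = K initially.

Q₀ = 7.214; Q < K (proceeds forward)

Q₀ = 7.214 vs Keq = 2.7310e+04 ⇒ Q<K, forward
Step 1:
                    L           M           J
  init          0.203       1.621       3.848
  Δ           -0.2029     -0.4058      0.2029
  eq       1.0045e-04       1.215       4.051
  solve Keq expr → x = 0.2029; check Q = 2.7310e+04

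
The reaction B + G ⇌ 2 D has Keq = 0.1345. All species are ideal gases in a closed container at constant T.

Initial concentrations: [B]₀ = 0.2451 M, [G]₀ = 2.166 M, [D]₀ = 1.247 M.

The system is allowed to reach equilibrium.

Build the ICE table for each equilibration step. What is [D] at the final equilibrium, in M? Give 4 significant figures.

[D]_eq = 0.4672 M

Q₀ = 2.929 vs Keq = 0.1345 ⇒ Q>K, reverse
Step 1:
                   B          G          D
  init        0.2451      2.166      1.247
  Δ           0.3899     0.3899    -0.7798
  eq           0.635      2.556     0.4672
  solve Keq expr → x = -0.3899; check Q = 0.1345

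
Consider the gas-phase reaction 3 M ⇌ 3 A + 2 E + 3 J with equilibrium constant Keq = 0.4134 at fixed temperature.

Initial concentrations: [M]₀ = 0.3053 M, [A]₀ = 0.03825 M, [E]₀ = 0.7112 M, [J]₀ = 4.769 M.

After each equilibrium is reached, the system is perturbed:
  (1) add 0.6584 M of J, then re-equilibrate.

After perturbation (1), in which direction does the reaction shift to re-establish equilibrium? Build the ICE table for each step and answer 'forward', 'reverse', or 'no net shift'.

Q₀ = 0.1079 vs Keq = 0.4134 ⇒ Q<K, forward
Step 1:
                    M           A           E           J
  init         0.3053     0.03825      0.7112       4.769
  Δ          -0.01739     0.01739     0.01159     0.01739
  eq           0.2879     0.05564      0.7228       4.786
  solve Keq expr → x = 0.005796; check Q = 0.4134
Then add 0.6584 M of J.
Step 2:
                    M           A           E           J
  init         0.2879     0.05564      0.7228       5.445
  Δ          0.005561   -0.005561   -0.003707   -0.005561
  eq           0.2935     0.05008      0.7191       5.439
  solve Keq expr → x = -0.001854; check Q = 0.4134

Direction: reverse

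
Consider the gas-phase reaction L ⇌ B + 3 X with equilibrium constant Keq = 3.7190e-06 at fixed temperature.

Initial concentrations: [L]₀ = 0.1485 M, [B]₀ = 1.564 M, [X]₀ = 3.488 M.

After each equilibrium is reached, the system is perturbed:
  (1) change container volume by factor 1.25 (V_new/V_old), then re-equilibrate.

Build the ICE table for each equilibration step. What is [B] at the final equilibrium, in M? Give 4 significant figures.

[B]_eq = 0.3287 M

Q₀ = 446.9 vs Keq = 3.7190e-06 ⇒ Q>K, reverse
Step 1:
                   L          B          X
  init        0.1485      1.564      3.488
  Δ            1.155     -1.155     -3.465
  eq           1.304     0.4089     0.0228
  solve Keq expr → x = -1.155; check Q = 3.7190e-06
Then change container volume by factor 1.25 (V_new/V_old).
Step 2:
                   L          B          X
  init         1.043     0.3271    0.01824
  Δ        -0.001505   0.001505   0.004515
  eq           1.041     0.3287    0.02276
  solve Keq expr → x = 0.001505; check Q = 3.7190e-06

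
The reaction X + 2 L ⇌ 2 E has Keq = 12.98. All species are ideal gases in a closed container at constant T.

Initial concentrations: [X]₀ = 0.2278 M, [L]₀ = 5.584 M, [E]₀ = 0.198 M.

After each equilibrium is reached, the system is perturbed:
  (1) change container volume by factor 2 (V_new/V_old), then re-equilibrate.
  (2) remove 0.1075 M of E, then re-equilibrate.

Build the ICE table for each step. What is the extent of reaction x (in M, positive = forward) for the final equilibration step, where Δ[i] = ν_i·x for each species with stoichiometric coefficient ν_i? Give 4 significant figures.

x = 6.7293e-04 M

Q₀ = 0.005519 vs Keq = 12.98 ⇒ Q<K, forward
Step 1:
                    X           L           E
  Initial      0.2278       5.584       0.198
  Change      -0.2266     -0.4531      0.4531
  Equil      0.001241       5.131      0.6511
  solve Keq expr → x = 0.2266; check Q = 12.98
Then change container volume by factor 2 (V_new/V_old).
Step 2:
                    X           L           E
  Initial  6.2034e-04       2.565      0.3256
  Change   6.0989e-04     0.00122    -0.00122
  Equil       0.00123       2.567      0.3243
  solve Keq expr → x = -6.0989e-04; check Q = 12.98
Then remove 0.1075 M of E.
Step 3:
                    X           L           E
  Initial     0.00123       2.567      0.2168
  Change  -6.7293e-04   -0.001346    0.001346
  Equil    5.5731e-04       2.565      0.2182
  solve Keq expr → x = 6.7293e-04; check Q = 12.98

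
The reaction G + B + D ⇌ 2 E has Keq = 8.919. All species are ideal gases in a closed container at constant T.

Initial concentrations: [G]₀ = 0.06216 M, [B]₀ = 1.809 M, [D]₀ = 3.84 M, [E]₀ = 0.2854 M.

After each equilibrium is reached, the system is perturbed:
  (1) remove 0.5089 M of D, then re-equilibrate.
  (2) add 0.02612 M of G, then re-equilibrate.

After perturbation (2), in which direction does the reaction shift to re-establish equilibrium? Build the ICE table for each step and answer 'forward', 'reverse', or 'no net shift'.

Q₀ = 0.1886 vs Keq = 8.919 ⇒ Q<K, forward
Step 1:
                  G         B         D         E
  I         0.06216     1.809      3.84    0.2854
  C        -0.05939  -0.05939  -0.05939    0.1188
  E        0.002769      1.75     3.781    0.4042
  solve Keq expr → x = 0.05939; check Q = 8.919
Then remove 0.5089 M of D.
Step 2:
                  G         B         D         E
  I        0.002769      1.75     3.272    0.4042
  C       4.1638e-04 4.1638e-04 4.1638e-04 -8.3276e-04
  E        0.003185      1.75     3.272    0.4033
  solve Keq expr → x = -4.1638e-04; check Q = 8.919
Then add 0.02612 M of G.
Step 3:
                  G         B         D         E
  I         0.02931      1.75     3.272    0.4033
  C        -0.02518  -0.02518  -0.02518   0.05037
  E        0.004121     1.725     3.247    0.4537
  solve Keq expr → x = 0.02518; check Q = 8.919

Direction: forward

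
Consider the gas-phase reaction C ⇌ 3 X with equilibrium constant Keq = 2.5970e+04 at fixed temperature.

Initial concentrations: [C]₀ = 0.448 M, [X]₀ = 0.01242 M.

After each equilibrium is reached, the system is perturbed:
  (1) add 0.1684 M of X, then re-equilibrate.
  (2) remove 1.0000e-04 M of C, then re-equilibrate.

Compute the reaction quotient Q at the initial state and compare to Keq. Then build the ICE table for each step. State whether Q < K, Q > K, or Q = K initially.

Q₀ = 4.2765e-06 vs Keq = 2.5970e+04 ⇒ Q<K, forward
Step 1:
                  C         X
  I           0.448   0.01242
  C         -0.4479     1.344
  E       9.6036e-05     1.356
  solve Keq expr → x = 0.4479; check Q = 2.5970e+04
Then add 0.1684 M of X.
Step 2:
                  C         X
  I       9.6036e-05     1.525
  C       4.0370e-05 -1.2111e-04
  E       1.3641e-04     1.524
  solve Keq expr → x = -4.0370e-05; check Q = 2.5970e+04
Then remove 1.0000e-04 M of C.
Step 3:
                  C         X
  I       3.6406e-05     1.524
  C       9.9920e-05 -2.9976e-04
  E       1.3633e-04     1.524
  solve Keq expr → x = -9.9920e-05; check Q = 2.5970e+04

Q₀ = 4.2765e-06; Q < K (proceeds forward)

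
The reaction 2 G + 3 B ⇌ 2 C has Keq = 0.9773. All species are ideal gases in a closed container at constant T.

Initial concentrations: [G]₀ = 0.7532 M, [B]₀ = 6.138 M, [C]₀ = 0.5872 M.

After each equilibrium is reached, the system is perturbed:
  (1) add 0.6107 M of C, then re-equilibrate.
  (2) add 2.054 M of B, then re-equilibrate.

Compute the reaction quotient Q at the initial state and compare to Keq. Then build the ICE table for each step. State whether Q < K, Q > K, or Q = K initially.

Q₀ = 0.002628; Q < K (proceeds forward)

Q₀ = 0.002628 vs Keq = 0.9773 ⇒ Q<K, forward
Step 1:
                  G         B         C
  init       0.7532     6.138    0.5872
  Δ         -0.6469   -0.9704    0.6469
  eq         0.1063     5.168     1.234
  solve Keq expr → x = 0.3235; check Q = 0.9773
Then add 0.6107 M of C.
Step 2:
                  G         B         C
  init       0.1063     5.168     1.845
  Δ         0.04563   0.06845  -0.04563
  eq         0.1519     5.236     1.799
  solve Keq expr → x = -0.02282; check Q = 0.9773
Then add 2.054 M of B.
Step 3:
                  G         B         C
  init       0.1519      7.29     1.799
  Δ        -0.05497  -0.08246   0.05497
  eq        0.09693     7.208     1.854
  solve Keq expr → x = 0.02749; check Q = 0.9773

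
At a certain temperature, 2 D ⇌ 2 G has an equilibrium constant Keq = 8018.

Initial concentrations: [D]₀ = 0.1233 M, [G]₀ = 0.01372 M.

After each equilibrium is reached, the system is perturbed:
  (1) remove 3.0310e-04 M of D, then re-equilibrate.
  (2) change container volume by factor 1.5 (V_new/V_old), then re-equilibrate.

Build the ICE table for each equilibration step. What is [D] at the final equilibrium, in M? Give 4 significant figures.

Q₀ = 0.01238 vs Keq = 8018 ⇒ Q<K, forward
Step 1:
                   D          G
  Initial     0.1233    0.01372
  Change     -0.1218     0.1218
  Equil     0.001513     0.1355
  solve Keq expr → x = 0.06089; check Q = 8018
Then remove 3.0310e-04 M of D.
Step 2:
                   D          G
  Initial    0.00121     0.1355
  Change  2.9975e-04 -2.9975e-04
  Equil      0.00151     0.1352
  solve Keq expr → x = -1.4988e-04; check Q = 8018
Then change container volume by factor 1.5 (V_new/V_old).
Step 3:
                   D          G
  Initial   0.001007    0.09014
  Change           0          0
  Equil     0.001007    0.09014
  solve Keq expr → x = 0; check Q = 8018

[D]_eq = 0.001007 M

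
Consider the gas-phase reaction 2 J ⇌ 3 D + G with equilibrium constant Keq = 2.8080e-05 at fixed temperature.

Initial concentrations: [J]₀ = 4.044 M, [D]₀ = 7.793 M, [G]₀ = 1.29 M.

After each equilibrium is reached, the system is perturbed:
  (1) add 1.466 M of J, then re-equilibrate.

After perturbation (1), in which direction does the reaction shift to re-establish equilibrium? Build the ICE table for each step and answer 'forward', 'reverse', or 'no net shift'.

Direction: forward

Q₀ = 37.33 vs Keq = 2.8080e-05 ⇒ Q>K, reverse
Step 1:
                  J         D         G
  Initial     4.044     7.793      1.29
  Change       2.58     -3.87     -1.29
  Equil       6.624     3.923 2.0406e-05
  solve Keq expr → x = -1.29; check Q = 2.8080e-05
Then add 1.466 M of J.
Step 2:
                  J         D         G
  Initial      8.09     3.923 2.0406e-05
  Change  -2.0062e-05 3.0093e-05 1.0031e-05
  Equil        8.09     3.923 3.0437e-05
  solve Keq expr → x = 1.0031e-05; check Q = 2.8080e-05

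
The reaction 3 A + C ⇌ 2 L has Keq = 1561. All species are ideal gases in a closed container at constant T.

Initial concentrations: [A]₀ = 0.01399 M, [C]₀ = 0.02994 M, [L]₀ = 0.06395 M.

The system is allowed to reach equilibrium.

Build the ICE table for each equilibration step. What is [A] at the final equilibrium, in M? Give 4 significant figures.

[A]_eq = 0.03507 M

Q₀ = 4.9886e+04 vs Keq = 1561 ⇒ Q>K, reverse
Step 1:
                  A         C         L
  init      0.01399   0.02994   0.06395
  Δ         0.02108  0.007027  -0.01405
  eq        0.03507   0.03697    0.0499
  solve Keq expr → x = -0.007027; check Q = 1561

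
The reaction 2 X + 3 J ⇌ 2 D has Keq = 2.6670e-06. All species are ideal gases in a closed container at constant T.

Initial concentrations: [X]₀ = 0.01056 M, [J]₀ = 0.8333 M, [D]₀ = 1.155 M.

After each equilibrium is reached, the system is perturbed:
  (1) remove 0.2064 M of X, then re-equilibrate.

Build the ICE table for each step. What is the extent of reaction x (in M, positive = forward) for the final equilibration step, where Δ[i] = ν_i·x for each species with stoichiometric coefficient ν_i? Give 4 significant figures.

x = -6.7965e-04 M

Q₀ = 2.0674e+04 vs Keq = 2.6670e-06 ⇒ Q>K, reverse
Step 1:
                    X           J           D
  init        0.01056      0.8333       1.155
  Δ             1.147       1.721      -1.147
  eq            1.158       2.554    0.007719
  solve Keq expr → x = -0.5736; check Q = 2.6670e-06
Then remove 0.2064 M of X.
Step 2:
                    X           J           D
  init         0.9514       2.554    0.007719
  Δ          0.001359    0.002039   -0.001359
  eq           0.9528       2.556    0.006359
  solve Keq expr → x = -6.7965e-04; check Q = 2.6670e-06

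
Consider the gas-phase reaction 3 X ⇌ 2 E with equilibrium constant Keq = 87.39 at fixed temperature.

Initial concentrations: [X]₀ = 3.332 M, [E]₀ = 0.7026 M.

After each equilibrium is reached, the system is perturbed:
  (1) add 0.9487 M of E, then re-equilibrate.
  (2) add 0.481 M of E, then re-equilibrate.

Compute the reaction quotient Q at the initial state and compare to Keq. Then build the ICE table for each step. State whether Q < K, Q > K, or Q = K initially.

Q₀ = 0.01334; Q < K (proceeds forward)

Q₀ = 0.01334 vs Keq = 87.39 ⇒ Q<K, forward
Step 1:
                  X         E
  init        3.332    0.7026
  Δ          -2.902     1.935
  eq         0.4301     2.637
  solve Keq expr → x = 0.9673; check Q = 87.39
Then add 0.9487 M of E.
Step 2:
                  X         E
  init       0.4301     3.586
  Δ         0.09177  -0.06118
  eq         0.5219     3.525
  solve Keq expr → x = -0.03059; check Q = 87.39
Then add 0.481 M of E.
Step 3:
                  X         E
  init       0.5219     4.006
  Δ          0.0437  -0.02914
  eq         0.5656     3.977
  solve Keq expr → x = -0.01457; check Q = 87.39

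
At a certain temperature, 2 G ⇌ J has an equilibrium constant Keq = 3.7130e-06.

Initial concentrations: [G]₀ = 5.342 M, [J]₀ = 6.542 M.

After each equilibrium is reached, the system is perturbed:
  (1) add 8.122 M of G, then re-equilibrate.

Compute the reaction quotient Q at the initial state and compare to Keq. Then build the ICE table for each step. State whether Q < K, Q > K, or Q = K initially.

Q₀ = 0.2292 vs Keq = 3.7130e-06 ⇒ Q>K, reverse
Step 1:
                    G           J
  I             5.342       6.542
  C             13.08      -6.541
  E             18.42     0.00126
  solve Keq expr → x = -6.541; check Q = 3.7130e-06
Then add 8.122 M of G.
Step 2:
                    G           J
  I             26.55     0.00126
  C         -0.002711    0.001356
  E             26.54    0.002616
  solve Keq expr → x = 0.001356; check Q = 3.7130e-06

Q₀ = 0.2292; Q > K (proceeds reverse)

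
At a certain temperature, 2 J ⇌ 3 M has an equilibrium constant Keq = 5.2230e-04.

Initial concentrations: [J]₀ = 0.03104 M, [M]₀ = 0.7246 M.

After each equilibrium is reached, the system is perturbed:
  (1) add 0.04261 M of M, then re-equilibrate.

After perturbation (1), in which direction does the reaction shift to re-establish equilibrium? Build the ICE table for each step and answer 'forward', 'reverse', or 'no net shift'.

Direction: reverse

Q₀ = 394.9 vs Keq = 5.2230e-04 ⇒ Q>K, reverse
Step 1:
                   J          M
  init       0.03104     0.7246
  Δ           0.4501    -0.6752
  eq          0.4811    0.04945
  solve Keq expr → x = -0.2251; check Q = 5.2230e-04
Then add 0.04261 M of M.
Step 2:
                   J          M
  init        0.4811    0.09206
  Δ          0.02718   -0.04077
  eq          0.5083    0.05129
  solve Keq expr → x = -0.01359; check Q = 5.2230e-04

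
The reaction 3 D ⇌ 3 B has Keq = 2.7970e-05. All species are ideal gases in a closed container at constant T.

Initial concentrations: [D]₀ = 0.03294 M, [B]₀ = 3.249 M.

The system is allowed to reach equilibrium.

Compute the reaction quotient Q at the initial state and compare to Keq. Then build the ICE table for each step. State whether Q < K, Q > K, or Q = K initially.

Q₀ = 9.5957e+05; Q > K (proceeds reverse)

Q₀ = 9.5957e+05 vs Keq = 2.7970e-05 ⇒ Q>K, reverse
Step 1:
                    D           B
  init        0.03294       3.249
  Δ             3.152      -3.152
  eq            3.185     0.09669
  solve Keq expr → x = -1.051; check Q = 2.7970e-05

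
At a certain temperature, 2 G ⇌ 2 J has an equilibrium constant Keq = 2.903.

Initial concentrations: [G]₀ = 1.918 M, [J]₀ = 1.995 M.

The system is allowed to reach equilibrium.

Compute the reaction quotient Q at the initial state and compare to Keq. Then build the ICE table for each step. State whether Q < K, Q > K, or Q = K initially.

Q₀ = 1.082 vs Keq = 2.903 ⇒ Q<K, forward
Step 1:
                    G           J
  init          1.918       1.995
  Δ           -0.4708      0.4708
  eq            1.447       2.466
  solve Keq expr → x = 0.2354; check Q = 2.903

Q₀ = 1.082; Q < K (proceeds forward)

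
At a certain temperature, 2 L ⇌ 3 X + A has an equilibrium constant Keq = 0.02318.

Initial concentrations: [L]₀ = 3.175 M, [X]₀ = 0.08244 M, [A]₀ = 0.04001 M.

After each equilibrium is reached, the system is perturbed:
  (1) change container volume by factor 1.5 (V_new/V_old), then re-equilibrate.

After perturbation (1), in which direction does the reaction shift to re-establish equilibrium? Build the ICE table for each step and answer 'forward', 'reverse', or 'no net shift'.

Q₀ = 2.2238e-06 vs Keq = 0.02318 ⇒ Q<K, forward
Step 1:
                   L          X          A
  I            3.175    0.08244    0.04001
  C          -0.4989     0.7484     0.2495
  E            2.676     0.8308     0.2895
  solve Keq expr → x = 0.2495; check Q = 0.02318
Then change container volume by factor 1.5 (V_new/V_old).
Step 2:
                   L          X          A
  I            1.784     0.5539      0.193
  C         -0.07428     0.1114    0.03714
  E             1.71     0.6653     0.2301
  solve Keq expr → x = 0.03714; check Q = 0.02318

Direction: forward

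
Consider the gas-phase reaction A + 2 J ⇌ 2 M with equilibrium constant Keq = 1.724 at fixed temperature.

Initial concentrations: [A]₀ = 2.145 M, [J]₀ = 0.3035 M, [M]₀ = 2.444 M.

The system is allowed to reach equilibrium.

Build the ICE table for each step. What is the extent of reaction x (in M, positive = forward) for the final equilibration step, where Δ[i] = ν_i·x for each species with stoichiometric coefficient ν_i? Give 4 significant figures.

Q₀ = 30.23 vs Keq = 1.724 ⇒ Q>K, reverse
Step 1:
                   A          J          M
  Initial      2.145     0.3035      2.444
  Change      0.2983     0.5966    -0.5966
  Equil        2.443     0.9001      1.847
  solve Keq expr → x = -0.2983; check Q = 1.724

x = -0.2983 M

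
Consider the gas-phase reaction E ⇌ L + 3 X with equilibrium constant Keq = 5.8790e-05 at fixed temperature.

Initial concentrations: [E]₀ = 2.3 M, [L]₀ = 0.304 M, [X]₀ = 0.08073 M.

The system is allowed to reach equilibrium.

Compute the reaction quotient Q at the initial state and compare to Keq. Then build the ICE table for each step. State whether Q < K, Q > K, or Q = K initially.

Q₀ = 6.9543e-05 vs Keq = 5.8790e-05 ⇒ Q>K, reverse
Step 1:
                    E           L           X
  Initial         2.3       0.304     0.08073
  Change      0.00142    -0.00142   -0.004261
  Equil         2.301      0.3026     0.07647
  solve Keq expr → x = -0.00142; check Q = 5.8790e-05

Q₀ = 6.9543e-05; Q > K (proceeds reverse)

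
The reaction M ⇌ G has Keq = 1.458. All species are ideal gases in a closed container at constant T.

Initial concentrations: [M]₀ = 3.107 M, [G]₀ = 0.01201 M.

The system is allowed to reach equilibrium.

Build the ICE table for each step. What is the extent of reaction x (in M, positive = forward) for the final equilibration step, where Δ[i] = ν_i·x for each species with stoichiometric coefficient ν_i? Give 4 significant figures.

Q₀ = 0.003865 vs Keq = 1.458 ⇒ Q<K, forward
Step 1:
                  M         G
  I           3.107   0.01201
  C          -1.838     1.838
  E           1.269      1.85
  solve Keq expr → x = 1.838; check Q = 1.458

x = 1.838 M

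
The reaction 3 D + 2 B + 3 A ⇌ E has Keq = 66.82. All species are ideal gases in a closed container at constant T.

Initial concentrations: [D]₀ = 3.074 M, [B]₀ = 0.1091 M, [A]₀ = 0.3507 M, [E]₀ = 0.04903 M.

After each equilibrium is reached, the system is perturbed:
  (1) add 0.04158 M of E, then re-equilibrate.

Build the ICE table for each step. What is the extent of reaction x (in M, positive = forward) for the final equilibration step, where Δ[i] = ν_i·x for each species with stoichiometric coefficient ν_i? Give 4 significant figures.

Q₀ = 3.288 vs Keq = 66.82 ⇒ Q<K, forward
Step 1:
                    D           B           A           E
  init          3.074      0.1091      0.3507     0.04903
  Δ          -0.08906    -0.05937    -0.08906     0.02969
  eq            2.985     0.04973      0.2616     0.07872
  solve Keq expr → x = 0.02969; check Q = 66.82
Then add 0.04158 M of E.
Step 2:
                    D           B           A           E
  init          2.985     0.04973      0.2616      0.1203
  Δ           0.01057    0.007045     0.01057   -0.003523
  eq            2.996     0.05677      0.2722      0.1168
  solve Keq expr → x = -0.003523; check Q = 66.82

x = -0.003523 M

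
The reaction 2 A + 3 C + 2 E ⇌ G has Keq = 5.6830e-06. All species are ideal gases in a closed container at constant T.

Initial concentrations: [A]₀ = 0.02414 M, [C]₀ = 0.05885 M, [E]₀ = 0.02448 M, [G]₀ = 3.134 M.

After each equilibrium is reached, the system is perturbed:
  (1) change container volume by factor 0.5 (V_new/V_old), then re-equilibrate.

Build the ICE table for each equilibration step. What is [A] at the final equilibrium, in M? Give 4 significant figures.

[A]_eq = 5.626 M

Q₀ = 4.4031e+10 vs Keq = 5.6830e-06 ⇒ Q>K, reverse
Step 1:
                  A         C         E         G
  Initial   0.02414   0.05885   0.02448     3.134
  Change      4.577     6.865     4.577    -2.288
  Equil       4.601     6.924     4.601    0.8456
  solve Keq expr → x = -2.288; check Q = 5.6830e-06
Then change container volume by factor 0.5 (V_new/V_old).
Step 2:
                  A         C         E         G
  Initial     9.202     13.85     9.203     1.691
  Change     -3.576    -5.364    -3.576     1.788
  Equil       5.626     8.485     5.627     3.479
  solve Keq expr → x = 1.788; check Q = 5.6830e-06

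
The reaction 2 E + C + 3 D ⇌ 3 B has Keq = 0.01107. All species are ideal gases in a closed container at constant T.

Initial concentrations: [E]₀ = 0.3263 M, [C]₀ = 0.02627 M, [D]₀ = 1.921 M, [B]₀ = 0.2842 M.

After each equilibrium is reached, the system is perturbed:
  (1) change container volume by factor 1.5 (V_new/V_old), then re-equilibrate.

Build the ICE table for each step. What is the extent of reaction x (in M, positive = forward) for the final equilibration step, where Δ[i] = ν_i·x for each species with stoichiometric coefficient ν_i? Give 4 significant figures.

x = -0.007069 M

Q₀ = 1.158 vs Keq = 0.01107 ⇒ Q>K, reverse
Step 1:
                  E         C         D         B
  init       0.3263   0.02627     1.921    0.2842
  Δ          0.1117   0.05584    0.1675   -0.1675
  eq          0.438   0.08211     2.089    0.1167
  solve Keq expr → x = -0.05584; check Q = 0.01107
Then change container volume by factor 1.5 (V_new/V_old).
Step 2:
                  E         C         D         B
  init        0.292   0.05474     1.392   0.07779
  Δ         0.01414  0.007069   0.02121  -0.02121
  eq         0.3061   0.06181     1.414   0.05658
  solve Keq expr → x = -0.007069; check Q = 0.01107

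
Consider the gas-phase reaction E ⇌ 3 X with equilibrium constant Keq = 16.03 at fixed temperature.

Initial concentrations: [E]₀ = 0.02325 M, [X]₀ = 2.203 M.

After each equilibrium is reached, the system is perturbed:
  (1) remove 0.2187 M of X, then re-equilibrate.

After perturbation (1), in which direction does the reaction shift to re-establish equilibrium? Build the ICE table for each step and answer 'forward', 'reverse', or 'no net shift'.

Q₀ = 459.9 vs Keq = 16.03 ⇒ Q>K, reverse
Step 1:
                  E         X
  init      0.02325     2.203
  Δ           0.214    -0.642
  eq         0.2373     1.561
  solve Keq expr → x = -0.214; check Q = 16.03
Then remove 0.2187 M of X.
Step 2:
                  E         X
  init       0.2373     1.342
  Δ        -0.04101     0.123
  eq         0.1963     1.465
  solve Keq expr → x = 0.04101; check Q = 16.03

Direction: forward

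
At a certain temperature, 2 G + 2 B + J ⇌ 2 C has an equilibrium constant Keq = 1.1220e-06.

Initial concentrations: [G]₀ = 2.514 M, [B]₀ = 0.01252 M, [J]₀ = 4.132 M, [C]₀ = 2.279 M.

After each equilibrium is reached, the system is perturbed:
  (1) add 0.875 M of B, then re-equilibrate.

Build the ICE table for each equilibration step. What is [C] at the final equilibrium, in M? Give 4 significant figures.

Q₀ = 1269 vs Keq = 1.1220e-06 ⇒ Q>K, reverse
Step 1:
                    G           B           J           C
  I             2.514     0.01252       4.132       2.279
  C             2.253       2.253       1.126      -2.253
  E             4.767       2.265       5.258     0.02623
  solve Keq expr → x = -1.126; check Q = 1.1220e-06
Then add 0.875 M of B.
Step 2:
                    G           B           J           C
  I             4.767        3.14       5.258     0.02623
  C         -0.009924   -0.009924   -0.004962    0.009924
  E             4.757        3.13       5.253     0.03615
  solve Keq expr → x = 0.004962; check Q = 1.1220e-06

[C]_eq = 0.03615 M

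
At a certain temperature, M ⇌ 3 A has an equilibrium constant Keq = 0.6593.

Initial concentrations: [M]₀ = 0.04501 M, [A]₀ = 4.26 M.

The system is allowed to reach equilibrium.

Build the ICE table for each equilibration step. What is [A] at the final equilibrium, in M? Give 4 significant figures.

Q₀ = 1718 vs Keq = 0.6593 ⇒ Q>K, reverse
Step 1:
                   M          A
  Initial    0.04501       4.26
  Change       1.115     -3.345
  Equil         1.16     0.9145
  solve Keq expr → x = -1.115; check Q = 0.6593

[A]_eq = 0.9145 M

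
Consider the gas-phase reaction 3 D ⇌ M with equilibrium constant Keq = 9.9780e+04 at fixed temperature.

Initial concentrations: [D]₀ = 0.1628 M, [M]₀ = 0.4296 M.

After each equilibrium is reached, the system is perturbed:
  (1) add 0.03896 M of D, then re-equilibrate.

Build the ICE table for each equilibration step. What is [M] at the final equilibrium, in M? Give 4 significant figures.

[M]_eq = 0.4912 M

Q₀ = 99.56 vs Keq = 9.9780e+04 ⇒ Q<K, forward
Step 1:
                  D         M
  Initial    0.1628    0.4296
  Change    -0.1459   0.04865
  Equil     0.01686    0.4782
  solve Keq expr → x = 0.04865; check Q = 9.9780e+04
Then add 0.03896 M of D.
Step 2:
                  D         M
  Initial   0.05582    0.4782
  Change   -0.03881   0.01294
  Equil     0.01701    0.4912
  solve Keq expr → x = 0.01294; check Q = 9.9780e+04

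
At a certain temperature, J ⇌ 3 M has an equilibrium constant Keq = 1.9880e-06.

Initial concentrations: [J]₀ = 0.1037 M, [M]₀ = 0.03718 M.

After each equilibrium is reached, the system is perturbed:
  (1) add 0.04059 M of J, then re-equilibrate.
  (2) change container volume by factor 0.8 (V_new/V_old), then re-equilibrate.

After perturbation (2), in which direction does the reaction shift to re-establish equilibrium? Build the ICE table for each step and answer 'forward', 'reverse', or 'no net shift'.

Direction: reverse

Q₀ = 4.9562e-04 vs Keq = 1.9880e-06 ⇒ Q>K, reverse
Step 1:
                   J          M
  I           0.1037    0.03718
  C          0.01036   -0.03108
  E           0.1141   0.006098
  solve Keq expr → x = -0.01036; check Q = 1.9880e-06
Then add 0.04059 M of J.
Step 2:
                   J          M
  I           0.1547   0.006098
  C       -2.1605e-04 6.4816e-04
  E           0.1544   0.006746
  solve Keq expr → x = 2.1605e-04; check Q = 1.9880e-06
Then change container volume by factor 0.8 (V_new/V_old).
Step 3:
                   J          M
  I            0.193   0.008433
  C       3.8692e-04  -0.001161
  E           0.1934   0.007272
  solve Keq expr → x = -3.8692e-04; check Q = 1.9880e-06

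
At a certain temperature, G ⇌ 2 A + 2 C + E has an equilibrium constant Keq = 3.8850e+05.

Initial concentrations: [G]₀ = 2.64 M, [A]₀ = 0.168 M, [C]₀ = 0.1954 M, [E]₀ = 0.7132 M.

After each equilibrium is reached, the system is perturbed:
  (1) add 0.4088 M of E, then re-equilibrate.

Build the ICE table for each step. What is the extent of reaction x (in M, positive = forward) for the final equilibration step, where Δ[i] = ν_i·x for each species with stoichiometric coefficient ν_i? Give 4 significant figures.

x = -9.1252e-04 M

Q₀ = 2.9112e-04 vs Keq = 3.8850e+05 ⇒ Q<K, forward
Step 1:
                    G           A           C           E
  init           2.64       0.168      0.1954      0.7132
  Δ            -2.632       5.265       5.265       2.632
  eq         0.007578       5.433        5.46       3.346
  solve Keq expr → x = 2.632; check Q = 3.8850e+05
Then add 0.4088 M of E.
Step 2:
                    G           A           C           E
  init       0.007578       5.433        5.46       3.754
  Δ        9.1252e-04   -0.001825   -0.001825 -9.1252e-04
  eq         0.008491       5.431       5.458       3.754
  solve Keq expr → x = -9.1252e-04; check Q = 3.8850e+05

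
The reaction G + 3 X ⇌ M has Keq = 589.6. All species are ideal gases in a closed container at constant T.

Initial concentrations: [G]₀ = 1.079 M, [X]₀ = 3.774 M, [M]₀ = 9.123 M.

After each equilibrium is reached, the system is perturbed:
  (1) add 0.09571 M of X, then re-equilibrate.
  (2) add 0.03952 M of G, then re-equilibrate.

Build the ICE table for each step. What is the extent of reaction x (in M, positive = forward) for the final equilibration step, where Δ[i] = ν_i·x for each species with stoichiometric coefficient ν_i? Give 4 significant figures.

Q₀ = 0.1573 vs Keq = 589.6 ⇒ Q<K, forward
Step 1:
                  G         X         M
  I           1.079     3.774     9.123
  C          -1.027    -3.081     1.027
  E         0.05184    0.6925     10.15
  solve Keq expr → x = 1.027; check Q = 589.6
Then add 0.09571 M of X.
Step 2:
                  G         X         M
  I         0.05184    0.7882     10.15
  C        -0.01156  -0.03467   0.01156
  E         0.04028    0.7535     10.16
  solve Keq expr → x = 0.01156; check Q = 589.6
Then add 0.03952 M of G.
Step 3:
                  G         X         M
  I          0.0798    0.7535     10.16
  C        -0.02471  -0.07413   0.02471
  E         0.05509    0.6794     10.19
  solve Keq expr → x = 0.02471; check Q = 589.6

x = 0.02471 M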